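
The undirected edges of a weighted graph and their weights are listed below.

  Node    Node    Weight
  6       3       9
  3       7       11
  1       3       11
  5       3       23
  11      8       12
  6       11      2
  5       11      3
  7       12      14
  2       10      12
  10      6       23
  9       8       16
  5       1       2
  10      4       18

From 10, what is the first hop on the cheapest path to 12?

6

Enumerating some paths:
10 → 6 → 3 → 7 → 12: 23+9+11+14 = 57
10 → 6 → 11 → 5 → 1 → 3 → 7 → 12: 23+2+3+2+11+11+14 = 66
The minimum is 57 via 10 → 6 → 3 → 7 → 12.
So from 10 the first move is to 6.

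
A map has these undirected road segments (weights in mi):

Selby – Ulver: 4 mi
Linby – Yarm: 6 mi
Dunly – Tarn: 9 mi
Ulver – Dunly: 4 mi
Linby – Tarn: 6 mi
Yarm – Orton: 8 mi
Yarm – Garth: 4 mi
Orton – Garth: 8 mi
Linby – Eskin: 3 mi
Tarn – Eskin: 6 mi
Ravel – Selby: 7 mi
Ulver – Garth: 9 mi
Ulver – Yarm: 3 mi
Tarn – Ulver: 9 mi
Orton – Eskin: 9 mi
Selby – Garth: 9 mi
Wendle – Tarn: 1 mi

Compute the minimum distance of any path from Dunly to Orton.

15 mi

Shortest distances from Dunly:
Dunly: 0
Ulver: 4  (via Dunly)
Yarm: 7  (via Ulver)
Selby: 8  (via Ulver)
Tarn: 9  (via Dunly)
Wendle: 10  (via Tarn)
Garth: 11  (via Yarm)
Linby: 13  (via Yarm)
Ravel: 15  (via Selby)
Orton: 15  (via Yarm)
Shortest route: Dunly → Ulver → Yarm → Orton = 15 mi.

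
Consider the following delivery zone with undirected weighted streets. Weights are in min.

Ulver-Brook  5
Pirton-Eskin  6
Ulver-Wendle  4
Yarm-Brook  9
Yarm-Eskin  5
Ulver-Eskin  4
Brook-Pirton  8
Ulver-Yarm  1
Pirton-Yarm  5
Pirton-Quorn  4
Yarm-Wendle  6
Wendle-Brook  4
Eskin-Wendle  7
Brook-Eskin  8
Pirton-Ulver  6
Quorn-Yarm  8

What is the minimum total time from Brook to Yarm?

Enumerating some paths:
Brook - Ulver - Yarm: 5+1 = 6
Brook - Yarm: 9 = 9
Cheapest is Brook - Ulver - Yarm at 6 min.

6 min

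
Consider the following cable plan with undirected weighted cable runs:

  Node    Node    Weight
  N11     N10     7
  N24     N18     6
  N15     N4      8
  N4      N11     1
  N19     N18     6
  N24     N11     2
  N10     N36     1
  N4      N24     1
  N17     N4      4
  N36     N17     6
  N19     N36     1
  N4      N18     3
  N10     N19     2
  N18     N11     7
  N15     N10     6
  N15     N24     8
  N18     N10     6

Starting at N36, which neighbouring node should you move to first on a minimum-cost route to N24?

Compare a few routes:
N36 - N10 - N11 - N24: 1+7+2 = 10
N36 - N10 - N18 - N4 - N24: 1+6+3+1 = 11
N36 - N17 - N4 - N24: 6+4+1 = 11
The minimum is 10 via N36 - N10 - N11 - N24.
So from N36 the first move is to N10.

N10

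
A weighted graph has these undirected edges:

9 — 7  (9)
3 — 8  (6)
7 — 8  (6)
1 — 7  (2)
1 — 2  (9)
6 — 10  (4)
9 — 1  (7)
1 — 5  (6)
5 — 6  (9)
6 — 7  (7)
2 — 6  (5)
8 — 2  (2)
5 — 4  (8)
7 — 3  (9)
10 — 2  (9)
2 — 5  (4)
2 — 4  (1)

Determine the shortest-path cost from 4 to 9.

17

Settle nodes by increasing distance from 4:
4: 0
2: 1  (via 4)
8: 3  (via 2)
5: 5  (via 2)
6: 6  (via 2)
3: 9  (via 8)
7: 9  (via 8)
1: 10  (via 2)
10: 10  (via 2)
9: 17  (via 1)
Shortest route: 4–2–1–9 = 17.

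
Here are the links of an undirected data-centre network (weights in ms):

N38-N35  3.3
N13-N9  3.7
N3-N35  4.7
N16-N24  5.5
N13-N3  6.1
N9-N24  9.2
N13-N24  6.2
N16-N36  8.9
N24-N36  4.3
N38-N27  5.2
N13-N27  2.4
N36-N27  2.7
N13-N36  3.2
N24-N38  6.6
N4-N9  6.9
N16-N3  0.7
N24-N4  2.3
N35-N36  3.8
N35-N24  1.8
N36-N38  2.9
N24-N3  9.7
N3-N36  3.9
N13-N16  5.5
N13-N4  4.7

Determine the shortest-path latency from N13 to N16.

Shortest distances from N13:
N13: 0
N27: 2.4  (via N13)
N36: 3.2  (via N13)
N9: 3.7  (via N13)
N4: 4.7  (via N13)
N16: 5.5  (via N13)
Shortest route: N13 → N16 = 5.5 ms.

5.5 ms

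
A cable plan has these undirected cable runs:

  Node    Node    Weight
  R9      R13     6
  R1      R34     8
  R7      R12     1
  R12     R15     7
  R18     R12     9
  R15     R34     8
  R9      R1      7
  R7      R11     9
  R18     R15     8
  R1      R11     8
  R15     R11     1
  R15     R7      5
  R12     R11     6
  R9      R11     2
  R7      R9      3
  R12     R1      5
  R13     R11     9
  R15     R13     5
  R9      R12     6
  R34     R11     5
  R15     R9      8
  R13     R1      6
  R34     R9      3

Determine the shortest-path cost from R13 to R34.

Shortest distances from R13:
R13: 0
R15: 5  (via R13)
R1: 6  (via R13)
R9: 6  (via R13)
R11: 6  (via R15)
R34: 9  (via R9)
Shortest route: R13–R9–R34 = 9.

9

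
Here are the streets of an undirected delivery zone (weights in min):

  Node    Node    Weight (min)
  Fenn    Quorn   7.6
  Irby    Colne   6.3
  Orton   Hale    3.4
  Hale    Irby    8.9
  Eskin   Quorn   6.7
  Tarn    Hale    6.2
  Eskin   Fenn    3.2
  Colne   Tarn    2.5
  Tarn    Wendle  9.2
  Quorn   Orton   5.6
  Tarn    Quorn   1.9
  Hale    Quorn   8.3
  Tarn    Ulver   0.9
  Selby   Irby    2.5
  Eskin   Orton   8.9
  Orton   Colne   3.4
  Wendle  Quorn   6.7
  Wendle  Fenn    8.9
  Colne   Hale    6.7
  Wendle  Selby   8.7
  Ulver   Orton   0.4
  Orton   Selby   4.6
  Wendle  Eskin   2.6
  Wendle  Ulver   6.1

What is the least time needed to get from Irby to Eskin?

13.8 min

Running Dijkstra from Irby:
Irby: 0
Selby: 2.5  (via Irby)
Colne: 6.3  (via Irby)
Orton: 7.1  (via Selby)
Ulver: 7.5  (via Orton)
Tarn: 8.4  (via Ulver)
Hale: 8.9  (via Irby)
Quorn: 10.3  (via Tarn)
Wendle: 11.2  (via Selby)
Eskin: 13.8  (via Wendle)
Shortest route: Irby → Selby → Wendle → Eskin = 13.8 min.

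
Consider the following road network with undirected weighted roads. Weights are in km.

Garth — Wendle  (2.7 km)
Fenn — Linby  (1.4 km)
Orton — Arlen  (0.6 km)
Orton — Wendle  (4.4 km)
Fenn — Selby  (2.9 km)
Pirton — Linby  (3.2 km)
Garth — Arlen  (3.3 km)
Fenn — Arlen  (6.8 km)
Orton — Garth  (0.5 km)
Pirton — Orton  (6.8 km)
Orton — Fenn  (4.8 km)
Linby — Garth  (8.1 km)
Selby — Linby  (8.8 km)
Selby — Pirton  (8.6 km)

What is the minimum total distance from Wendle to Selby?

10.9 km

Compare a few routes:
Wendle → Garth → Orton → Fenn → Selby: 2.7+0.5+4.8+2.9 = 10.9
Wendle → Orton → Fenn → Selby: 4.4+4.8+2.9 = 12.1
Wendle → Garth → Orton → Arlen → Fenn → Selby: 2.7+0.5+0.6+6.8+2.9 = 13.5
Cheapest is Wendle → Garth → Orton → Fenn → Selby at 10.9 km.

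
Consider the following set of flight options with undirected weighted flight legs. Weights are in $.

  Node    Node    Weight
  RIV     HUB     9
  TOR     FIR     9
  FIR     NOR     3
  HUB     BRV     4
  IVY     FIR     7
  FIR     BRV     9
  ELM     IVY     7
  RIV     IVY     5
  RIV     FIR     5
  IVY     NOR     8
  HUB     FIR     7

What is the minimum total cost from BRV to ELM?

Settle nodes by increasing distance from BRV:
BRV: 0
HUB: 4  (via BRV)
FIR: 9  (via BRV)
NOR: 12  (via FIR)
RIV: 13  (via HUB)
IVY: 16  (via FIR)
TOR: 18  (via FIR)
ELM: 23  (via IVY)
Shortest route: BRV–FIR–IVY–ELM = $23.

$23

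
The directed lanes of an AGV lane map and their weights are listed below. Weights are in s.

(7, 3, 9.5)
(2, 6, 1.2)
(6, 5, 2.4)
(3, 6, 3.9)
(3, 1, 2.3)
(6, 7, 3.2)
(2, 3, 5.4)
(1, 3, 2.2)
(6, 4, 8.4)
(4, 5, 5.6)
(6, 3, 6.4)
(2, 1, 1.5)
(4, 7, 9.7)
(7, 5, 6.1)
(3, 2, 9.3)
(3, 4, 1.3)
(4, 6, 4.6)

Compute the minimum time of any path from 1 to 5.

8.5 s

Compare a few routes:
1 - 3 - 4 - 5: 2.2+1.3+5.6 = 9.1
1 - 3 - 4 - 6 - 5: 2.2+1.3+4.6+2.4 = 10.5
1 - 3 - 6 - 5: 2.2+3.9+2.4 = 8.5
The minimum is 8.5 s via 1 - 3 - 6 - 5.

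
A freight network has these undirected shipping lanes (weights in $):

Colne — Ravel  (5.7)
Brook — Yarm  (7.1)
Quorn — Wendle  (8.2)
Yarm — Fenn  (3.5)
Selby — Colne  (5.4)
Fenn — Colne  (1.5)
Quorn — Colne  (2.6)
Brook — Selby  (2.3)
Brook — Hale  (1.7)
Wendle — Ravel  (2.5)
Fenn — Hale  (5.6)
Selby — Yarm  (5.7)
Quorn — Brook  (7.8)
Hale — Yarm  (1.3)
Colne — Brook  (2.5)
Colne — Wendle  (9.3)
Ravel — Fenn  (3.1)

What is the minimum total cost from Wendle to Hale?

$10.4

Candidate routes:
Wendle - Ravel - Fenn - Hale: 2.5+3.1+5.6 = 11.2
Wendle - Ravel - Colne - Brook - Hale: 2.5+5.7+2.5+1.7 = 12.4
Wendle - Ravel - Fenn - Colne - Brook - Hale: 2.5+3.1+1.5+2.5+1.7 = 11.3
Wendle - Ravel - Fenn - Yarm - Hale: 2.5+3.1+3.5+1.3 = 10.4
Cheapest is Wendle - Ravel - Fenn - Yarm - Hale at $10.4.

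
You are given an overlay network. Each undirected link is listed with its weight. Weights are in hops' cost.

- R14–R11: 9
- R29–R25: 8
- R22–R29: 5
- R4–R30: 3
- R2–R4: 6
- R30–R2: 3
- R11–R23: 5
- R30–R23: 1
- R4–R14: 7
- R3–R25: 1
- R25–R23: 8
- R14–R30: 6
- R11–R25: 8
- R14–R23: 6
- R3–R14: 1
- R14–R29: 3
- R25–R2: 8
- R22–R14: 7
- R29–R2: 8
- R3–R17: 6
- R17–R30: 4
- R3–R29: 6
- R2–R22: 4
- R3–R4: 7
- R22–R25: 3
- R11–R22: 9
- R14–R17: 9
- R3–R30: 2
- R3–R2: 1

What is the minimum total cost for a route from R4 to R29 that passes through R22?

Shortest R4→R22: R4–R30–R3–R25–R22 = 9
Best R22 to R29: R22–R29 costing 5
Total via R22: 9 + 5 = 14 hops' cost.

14 hops' cost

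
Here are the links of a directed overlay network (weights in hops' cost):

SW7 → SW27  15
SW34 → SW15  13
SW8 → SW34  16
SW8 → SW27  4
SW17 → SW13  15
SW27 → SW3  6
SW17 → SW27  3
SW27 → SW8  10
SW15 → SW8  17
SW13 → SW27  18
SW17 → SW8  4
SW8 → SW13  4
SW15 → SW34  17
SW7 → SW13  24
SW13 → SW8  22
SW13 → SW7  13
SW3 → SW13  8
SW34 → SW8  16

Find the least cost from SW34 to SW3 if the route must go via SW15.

Best SW34 to SW15: SW34–SW15 costing 13
Best SW15 to SW3: SW15–SW8–SW27–SW3 costing 27
Total via SW15: 13 + 27 = 40 hops' cost.

40 hops' cost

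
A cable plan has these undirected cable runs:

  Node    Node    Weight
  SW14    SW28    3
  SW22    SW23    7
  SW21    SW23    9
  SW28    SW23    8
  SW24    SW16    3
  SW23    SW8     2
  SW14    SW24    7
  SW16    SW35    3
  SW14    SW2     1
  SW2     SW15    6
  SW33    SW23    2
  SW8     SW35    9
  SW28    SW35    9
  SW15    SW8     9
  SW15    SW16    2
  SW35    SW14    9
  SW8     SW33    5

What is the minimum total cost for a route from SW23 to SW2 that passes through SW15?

Shortest SW23→SW15: SW23–SW8–SW15 = 11
Shortest SW15→SW2: SW15–SW2 = 6
Total via SW15: 11 + 6 = 17.

17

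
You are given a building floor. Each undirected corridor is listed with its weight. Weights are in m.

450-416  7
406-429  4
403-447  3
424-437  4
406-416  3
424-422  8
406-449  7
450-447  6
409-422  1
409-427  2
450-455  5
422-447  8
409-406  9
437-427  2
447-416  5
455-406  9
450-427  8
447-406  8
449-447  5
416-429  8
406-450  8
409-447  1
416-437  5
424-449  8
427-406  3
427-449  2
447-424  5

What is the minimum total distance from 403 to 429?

Candidate routes:
403 - 447 - 406 - 429: 3+8+4 = 15
403 - 447 - 416 - 406 - 429: 3+5+3+4 = 15
403 - 447 - 409 - 427 - 406 - 429: 3+1+2+3+4 = 13
Cheapest is 403 - 447 - 409 - 427 - 406 - 429 at 13 m.

13 m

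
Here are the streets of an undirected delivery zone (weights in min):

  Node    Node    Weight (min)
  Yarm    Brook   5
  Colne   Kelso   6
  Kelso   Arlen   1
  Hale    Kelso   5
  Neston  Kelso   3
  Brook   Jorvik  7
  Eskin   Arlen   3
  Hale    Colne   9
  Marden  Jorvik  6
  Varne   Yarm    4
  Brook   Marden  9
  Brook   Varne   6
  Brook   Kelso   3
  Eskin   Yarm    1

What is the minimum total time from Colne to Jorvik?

16 min

Candidate routes:
Colne - Kelso - Brook - Marden - Jorvik: 6+3+9+6 = 24
Colne - Kelso - Brook - Jorvik: 6+3+7 = 16
Colne - Kelso - Arlen - Eskin - Yarm - Brook - Jorvik: 6+1+3+1+5+7 = 23
Cheapest is Colne - Kelso - Brook - Jorvik at 16 min.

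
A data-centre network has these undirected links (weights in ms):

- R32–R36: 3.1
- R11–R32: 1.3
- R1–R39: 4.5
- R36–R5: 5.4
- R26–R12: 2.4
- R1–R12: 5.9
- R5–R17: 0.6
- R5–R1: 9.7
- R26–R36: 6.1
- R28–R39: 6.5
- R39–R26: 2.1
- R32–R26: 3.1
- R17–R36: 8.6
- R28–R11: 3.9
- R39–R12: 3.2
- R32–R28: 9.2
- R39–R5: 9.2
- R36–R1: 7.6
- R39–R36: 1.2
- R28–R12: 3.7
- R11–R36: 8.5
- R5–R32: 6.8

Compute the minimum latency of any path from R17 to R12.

Running Dijkstra from R17:
R17: 0
R5: 0.6  (via R17)
R36: 6  (via R5)
R39: 7.2  (via R36)
R32: 7.4  (via R5)
R11: 8.7  (via R32)
R26: 9.3  (via R39)
R1: 10.3  (via R5)
R12: 10.4  (via R39)
Shortest route: R17–R5–R36–R39–R12 = 10.4 ms.

10.4 ms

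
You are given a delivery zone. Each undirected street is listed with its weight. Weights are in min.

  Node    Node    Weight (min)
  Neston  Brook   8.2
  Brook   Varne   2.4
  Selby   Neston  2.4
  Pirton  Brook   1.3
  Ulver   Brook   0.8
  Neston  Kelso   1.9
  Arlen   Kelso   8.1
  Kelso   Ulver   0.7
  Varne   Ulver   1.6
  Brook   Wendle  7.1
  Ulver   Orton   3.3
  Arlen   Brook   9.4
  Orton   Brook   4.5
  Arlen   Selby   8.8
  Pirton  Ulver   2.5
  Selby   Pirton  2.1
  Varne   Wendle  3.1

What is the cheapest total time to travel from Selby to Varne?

5.8 min

Candidate routes:
Selby–Neston–Kelso–Ulver–Varne: 2.4+1.9+0.7+1.6 = 6.6
Selby–Pirton–Ulver–Varne: 2.1+2.5+1.6 = 6.2
Selby–Pirton–Ulver–Brook–Varne: 2.1+2.5+0.8+2.4 = 7.8
Selby–Pirton–Brook–Varne: 2.1+1.3+2.4 = 5.8
Cheapest is Selby–Pirton–Brook–Varne at 5.8 min.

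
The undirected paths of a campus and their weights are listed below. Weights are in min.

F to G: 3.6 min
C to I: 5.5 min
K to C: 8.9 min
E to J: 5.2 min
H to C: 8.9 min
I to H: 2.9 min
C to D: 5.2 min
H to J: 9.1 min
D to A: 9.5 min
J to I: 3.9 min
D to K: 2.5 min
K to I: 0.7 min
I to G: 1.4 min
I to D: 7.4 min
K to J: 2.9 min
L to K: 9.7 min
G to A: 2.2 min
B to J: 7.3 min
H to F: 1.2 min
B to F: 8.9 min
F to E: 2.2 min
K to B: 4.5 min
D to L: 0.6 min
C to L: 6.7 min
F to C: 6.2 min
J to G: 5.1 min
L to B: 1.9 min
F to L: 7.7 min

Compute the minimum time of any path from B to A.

Candidate routes:
B–K–I–G–A: 4.5+0.7+1.4+2.2 = 8.8
B–L–D–K–I–G–A: 1.9+0.6+2.5+0.7+1.4+2.2 = 9.3
B–L–D–I–G–A: 1.9+0.6+7.4+1.4+2.2 = 13.5
B–L–D–A: 1.9+0.6+9.5 = 12
Cheapest is B–K–I–G–A at 8.8 min.

8.8 min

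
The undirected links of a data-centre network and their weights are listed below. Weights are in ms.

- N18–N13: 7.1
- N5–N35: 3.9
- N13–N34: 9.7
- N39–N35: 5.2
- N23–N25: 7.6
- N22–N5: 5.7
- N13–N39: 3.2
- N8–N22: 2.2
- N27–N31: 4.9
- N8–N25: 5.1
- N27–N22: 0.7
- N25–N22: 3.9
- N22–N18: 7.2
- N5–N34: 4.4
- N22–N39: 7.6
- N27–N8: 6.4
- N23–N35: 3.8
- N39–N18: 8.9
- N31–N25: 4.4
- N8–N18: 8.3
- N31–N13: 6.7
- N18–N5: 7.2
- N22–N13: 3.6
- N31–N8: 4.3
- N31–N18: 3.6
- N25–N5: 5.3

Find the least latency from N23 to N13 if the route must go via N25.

Best N23 to N25: N23–N25 costing 7.6
Shortest N25→N13: N25–N22–N13 = 7.5
Total via N25: 7.6 + 7.5 = 15.1 ms.

15.1 ms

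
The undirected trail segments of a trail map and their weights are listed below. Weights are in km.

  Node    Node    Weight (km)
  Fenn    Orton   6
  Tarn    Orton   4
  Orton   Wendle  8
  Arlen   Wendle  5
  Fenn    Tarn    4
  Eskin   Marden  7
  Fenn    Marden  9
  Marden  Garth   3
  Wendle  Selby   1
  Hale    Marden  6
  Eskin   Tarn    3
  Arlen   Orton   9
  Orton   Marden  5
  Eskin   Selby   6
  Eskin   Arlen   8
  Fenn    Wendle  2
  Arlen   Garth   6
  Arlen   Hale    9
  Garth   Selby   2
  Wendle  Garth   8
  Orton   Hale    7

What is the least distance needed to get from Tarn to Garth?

Shortest distances from Tarn:
Tarn: 0
Eskin: 3  (via Tarn)
Fenn: 4  (via Tarn)
Orton: 4  (via Tarn)
Wendle: 6  (via Fenn)
Selby: 7  (via Wendle)
Garth: 9  (via Selby)
Shortest route: Tarn–Fenn–Wendle–Selby–Garth = 9 km.

9 km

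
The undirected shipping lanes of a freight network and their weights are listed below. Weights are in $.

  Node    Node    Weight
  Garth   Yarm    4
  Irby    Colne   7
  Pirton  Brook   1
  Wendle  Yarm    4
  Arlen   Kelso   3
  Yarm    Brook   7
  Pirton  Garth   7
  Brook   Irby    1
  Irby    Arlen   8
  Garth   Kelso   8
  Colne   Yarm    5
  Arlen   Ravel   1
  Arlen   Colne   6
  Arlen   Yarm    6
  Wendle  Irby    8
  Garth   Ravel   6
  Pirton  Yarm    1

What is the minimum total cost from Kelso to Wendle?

Candidate routes:
Kelso → Arlen → Yarm → Wendle: 3+6+4 = 13
Kelso → Arlen → Colne → Yarm → Wendle: 3+6+5+4 = 18
Kelso → Garth → Yarm → Wendle: 8+4+4 = 16
Cheapest is Kelso → Arlen → Yarm → Wendle at $13.

$13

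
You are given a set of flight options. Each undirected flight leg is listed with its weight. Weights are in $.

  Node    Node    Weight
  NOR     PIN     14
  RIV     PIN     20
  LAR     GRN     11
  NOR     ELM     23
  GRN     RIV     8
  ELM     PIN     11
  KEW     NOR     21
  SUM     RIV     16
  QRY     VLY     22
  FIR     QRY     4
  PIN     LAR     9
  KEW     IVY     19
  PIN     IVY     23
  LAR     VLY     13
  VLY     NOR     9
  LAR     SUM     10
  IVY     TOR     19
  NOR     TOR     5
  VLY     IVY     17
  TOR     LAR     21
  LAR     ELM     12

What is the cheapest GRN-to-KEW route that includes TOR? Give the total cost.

Shortest GRN→TOR: GRN → LAR → TOR = 32
Best TOR to KEW: TOR → NOR → KEW costing 26
Total via TOR: 32 + 26 = $58.

$58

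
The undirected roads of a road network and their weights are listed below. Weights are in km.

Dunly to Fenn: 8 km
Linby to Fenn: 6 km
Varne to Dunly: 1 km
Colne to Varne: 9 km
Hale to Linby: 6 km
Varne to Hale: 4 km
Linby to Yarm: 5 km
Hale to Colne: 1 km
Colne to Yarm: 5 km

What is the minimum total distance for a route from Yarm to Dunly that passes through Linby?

16 km

Best Yarm to Linby: Yarm → Linby costing 5
Shortest Linby→Dunly: Linby → Hale → Varne → Dunly = 11
Total via Linby: 5 + 11 = 16 km.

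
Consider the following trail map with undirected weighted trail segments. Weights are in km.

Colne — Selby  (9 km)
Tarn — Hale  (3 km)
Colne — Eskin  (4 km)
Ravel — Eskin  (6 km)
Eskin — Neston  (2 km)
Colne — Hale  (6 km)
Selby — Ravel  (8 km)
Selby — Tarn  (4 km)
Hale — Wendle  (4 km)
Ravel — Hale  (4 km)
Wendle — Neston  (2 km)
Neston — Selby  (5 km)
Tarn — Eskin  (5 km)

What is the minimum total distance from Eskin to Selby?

Candidate routes:
Eskin - Colne - Selby: 4+9 = 13
Eskin - Tarn - Selby: 5+4 = 9
Eskin - Neston - Selby: 2+5 = 7
Cheapest is Eskin - Neston - Selby at 7 km.

7 km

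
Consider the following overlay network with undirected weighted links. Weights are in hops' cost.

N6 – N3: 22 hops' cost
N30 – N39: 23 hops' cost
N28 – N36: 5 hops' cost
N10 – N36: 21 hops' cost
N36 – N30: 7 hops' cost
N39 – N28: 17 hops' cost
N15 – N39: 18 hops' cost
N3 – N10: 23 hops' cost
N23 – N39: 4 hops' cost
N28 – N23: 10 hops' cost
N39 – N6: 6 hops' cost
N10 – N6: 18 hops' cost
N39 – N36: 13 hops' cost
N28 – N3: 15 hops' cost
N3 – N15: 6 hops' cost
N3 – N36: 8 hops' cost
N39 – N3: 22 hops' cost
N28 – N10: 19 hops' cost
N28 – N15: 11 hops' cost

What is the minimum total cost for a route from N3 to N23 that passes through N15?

27 hops' cost

Shortest N3→N15: N3–N15 = 6
Best N15 to N23: N15–N28–N23 costing 21
Total via N15: 6 + 21 = 27 hops' cost.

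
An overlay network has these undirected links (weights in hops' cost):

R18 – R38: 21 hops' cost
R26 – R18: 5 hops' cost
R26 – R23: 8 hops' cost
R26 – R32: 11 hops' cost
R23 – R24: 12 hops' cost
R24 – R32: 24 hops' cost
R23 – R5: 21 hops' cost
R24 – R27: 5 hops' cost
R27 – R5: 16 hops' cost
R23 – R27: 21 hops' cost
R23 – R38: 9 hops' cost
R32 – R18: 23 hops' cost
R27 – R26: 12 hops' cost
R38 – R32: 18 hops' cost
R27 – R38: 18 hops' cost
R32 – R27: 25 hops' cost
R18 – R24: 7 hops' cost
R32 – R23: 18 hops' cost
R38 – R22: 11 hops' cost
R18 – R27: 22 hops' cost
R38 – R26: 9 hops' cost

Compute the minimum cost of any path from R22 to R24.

Compare a few routes:
R22 → R38 → R23 → R24: 11+9+12 = 32
R22 → R38 → R27 → R24: 11+18+5 = 34
R22 → R38 → R26 → R27 → R24: 11+9+12+5 = 37
The minimum is 32 hops' cost via R22 → R38 → R23 → R24.

32 hops' cost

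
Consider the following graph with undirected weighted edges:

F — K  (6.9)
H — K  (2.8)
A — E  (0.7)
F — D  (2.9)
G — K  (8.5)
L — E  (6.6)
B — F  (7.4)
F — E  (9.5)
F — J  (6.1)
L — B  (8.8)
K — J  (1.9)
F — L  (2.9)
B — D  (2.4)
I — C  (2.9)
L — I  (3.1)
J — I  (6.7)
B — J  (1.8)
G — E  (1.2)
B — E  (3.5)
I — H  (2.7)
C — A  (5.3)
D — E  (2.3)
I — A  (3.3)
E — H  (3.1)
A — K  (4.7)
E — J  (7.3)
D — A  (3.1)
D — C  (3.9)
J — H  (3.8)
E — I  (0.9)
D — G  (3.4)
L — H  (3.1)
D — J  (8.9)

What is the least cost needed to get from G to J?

6.5

Enumerating some paths:
G–E–B–J: 1.2+3.5+1.8 = 6.5
G–E–H–J: 1.2+3.1+3.8 = 8.1
G–D–B–J: 3.4+2.4+1.8 = 7.6
G–E–D–B–J: 1.2+2.3+2.4+1.8 = 7.7
The minimum is 6.5 via G–E–B–J.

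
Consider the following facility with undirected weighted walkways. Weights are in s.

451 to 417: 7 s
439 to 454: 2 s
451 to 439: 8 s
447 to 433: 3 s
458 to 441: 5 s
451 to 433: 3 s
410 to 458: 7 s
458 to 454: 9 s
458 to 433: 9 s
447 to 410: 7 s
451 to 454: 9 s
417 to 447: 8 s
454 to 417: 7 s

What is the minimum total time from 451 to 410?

13 s

Candidate routes:
451 → 433 → 458 → 410: 3+9+7 = 19
451 → 433 → 447 → 410: 3+3+7 = 13
The minimum is 13 s via 451 → 433 → 447 → 410.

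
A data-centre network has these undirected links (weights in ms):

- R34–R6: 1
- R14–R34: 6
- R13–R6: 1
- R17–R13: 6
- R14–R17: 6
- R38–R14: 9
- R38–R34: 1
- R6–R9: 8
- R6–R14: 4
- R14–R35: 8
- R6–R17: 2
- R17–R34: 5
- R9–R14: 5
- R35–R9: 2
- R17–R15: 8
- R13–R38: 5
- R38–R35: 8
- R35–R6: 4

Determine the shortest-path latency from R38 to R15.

Enumerating some paths:
R38–R34–R6–R13–R17–R15: 1+1+1+6+8 = 17
R38–R13–R6–R17–R15: 5+1+2+8 = 16
R38–R34–R17–R15: 1+5+8 = 14
R38–R34–R6–R17–R15: 1+1+2+8 = 12
Cheapest is R38–R34–R6–R17–R15 at 12 ms.

12 ms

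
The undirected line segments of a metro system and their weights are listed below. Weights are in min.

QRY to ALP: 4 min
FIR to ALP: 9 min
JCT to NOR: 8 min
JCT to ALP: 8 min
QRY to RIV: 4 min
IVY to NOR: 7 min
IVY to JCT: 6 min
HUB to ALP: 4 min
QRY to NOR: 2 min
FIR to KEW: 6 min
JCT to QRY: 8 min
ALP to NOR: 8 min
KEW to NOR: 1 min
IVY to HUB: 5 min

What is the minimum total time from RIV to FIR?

Compare a few routes:
RIV - QRY - ALP - FIR: 4+4+9 = 17
RIV - QRY - NOR - KEW - FIR: 4+2+1+6 = 13
The minimum is 13 min via RIV - QRY - NOR - KEW - FIR.

13 min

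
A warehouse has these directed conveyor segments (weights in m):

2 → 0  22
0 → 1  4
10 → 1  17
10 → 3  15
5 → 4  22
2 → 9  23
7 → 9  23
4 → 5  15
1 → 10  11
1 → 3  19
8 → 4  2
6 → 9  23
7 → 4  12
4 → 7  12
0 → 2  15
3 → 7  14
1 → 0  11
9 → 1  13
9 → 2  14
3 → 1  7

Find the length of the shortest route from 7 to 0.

Settle nodes by increasing distance from 7:
7: 0
4: 12  (via 7)
9: 23  (via 7)
5: 27  (via 4)
1: 36  (via 9)
2: 37  (via 9)
0: 47  (via 1)
Shortest route: 7–9–1–0 = 47 m.

47 m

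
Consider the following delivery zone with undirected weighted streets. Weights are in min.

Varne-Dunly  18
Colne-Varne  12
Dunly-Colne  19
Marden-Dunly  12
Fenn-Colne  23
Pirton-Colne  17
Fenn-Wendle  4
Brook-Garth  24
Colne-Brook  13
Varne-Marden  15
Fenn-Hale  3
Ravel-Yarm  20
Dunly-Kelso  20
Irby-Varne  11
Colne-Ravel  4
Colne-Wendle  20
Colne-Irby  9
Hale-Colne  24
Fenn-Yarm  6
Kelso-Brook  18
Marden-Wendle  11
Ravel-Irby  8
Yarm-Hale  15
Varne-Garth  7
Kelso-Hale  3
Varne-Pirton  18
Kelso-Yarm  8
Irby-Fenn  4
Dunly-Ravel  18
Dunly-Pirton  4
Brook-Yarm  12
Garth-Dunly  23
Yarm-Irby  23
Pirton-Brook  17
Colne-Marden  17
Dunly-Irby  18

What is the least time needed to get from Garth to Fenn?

22 min

Running Dijkstra from Garth:
Garth: 0
Varne: 7  (via Garth)
Irby: 18  (via Varne)
Colne: 19  (via Varne)
Marden: 22  (via Varne)
Fenn: 22  (via Irby)
Shortest route: Garth → Varne → Irby → Fenn = 22 min.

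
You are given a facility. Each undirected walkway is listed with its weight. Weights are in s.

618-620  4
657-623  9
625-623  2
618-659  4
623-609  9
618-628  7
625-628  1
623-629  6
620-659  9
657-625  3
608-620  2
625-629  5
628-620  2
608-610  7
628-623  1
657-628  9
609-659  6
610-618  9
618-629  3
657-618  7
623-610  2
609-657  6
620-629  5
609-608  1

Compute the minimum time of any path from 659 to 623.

Running Dijkstra from 659:
659: 0
618: 4  (via 659)
609: 6  (via 659)
608: 7  (via 609)
629: 7  (via 618)
620: 8  (via 618)
628: 10  (via 620)
623: 11  (via 628)
Shortest route: 659–618–620–628–623 = 11 s.

11 s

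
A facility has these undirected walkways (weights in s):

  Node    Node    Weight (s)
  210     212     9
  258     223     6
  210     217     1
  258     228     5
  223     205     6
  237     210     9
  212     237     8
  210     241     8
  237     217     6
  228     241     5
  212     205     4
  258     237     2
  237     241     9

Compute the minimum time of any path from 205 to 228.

Settle nodes by increasing distance from 205:
205: 0
212: 4  (via 205)
223: 6  (via 205)
258: 12  (via 223)
237: 12  (via 212)
210: 13  (via 212)
217: 14  (via 210)
228: 17  (via 258)
Shortest route: 205 → 223 → 258 → 228 = 17 s.

17 s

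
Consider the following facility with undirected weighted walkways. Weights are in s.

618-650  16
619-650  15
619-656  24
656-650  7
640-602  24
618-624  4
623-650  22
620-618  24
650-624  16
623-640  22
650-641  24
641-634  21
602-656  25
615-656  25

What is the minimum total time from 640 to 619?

59 s

Running Dijkstra from 640:
640: 0
623: 22  (via 640)
602: 24  (via 640)
650: 44  (via 623)
656: 49  (via 602)
619: 59  (via 650)
Shortest route: 640–623–650–619 = 59 s.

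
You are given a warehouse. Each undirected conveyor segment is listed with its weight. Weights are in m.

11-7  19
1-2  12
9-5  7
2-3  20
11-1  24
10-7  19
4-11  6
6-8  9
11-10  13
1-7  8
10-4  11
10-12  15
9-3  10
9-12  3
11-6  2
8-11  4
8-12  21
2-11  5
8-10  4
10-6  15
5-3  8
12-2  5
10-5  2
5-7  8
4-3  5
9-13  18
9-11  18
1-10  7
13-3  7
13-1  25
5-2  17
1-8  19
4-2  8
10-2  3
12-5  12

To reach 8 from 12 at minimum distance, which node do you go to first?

Enumerating some paths:
12 → 9 → 5 → 10 → 8: 3+7+2+4 = 16
12 → 2 → 11 → 8: 5+5+4 = 14
12 → 2 → 10 → 8: 5+3+4 = 12
The minimum is 12 m via 12 → 2 → 10 → 8.
So from 12 the first move is to 2.

2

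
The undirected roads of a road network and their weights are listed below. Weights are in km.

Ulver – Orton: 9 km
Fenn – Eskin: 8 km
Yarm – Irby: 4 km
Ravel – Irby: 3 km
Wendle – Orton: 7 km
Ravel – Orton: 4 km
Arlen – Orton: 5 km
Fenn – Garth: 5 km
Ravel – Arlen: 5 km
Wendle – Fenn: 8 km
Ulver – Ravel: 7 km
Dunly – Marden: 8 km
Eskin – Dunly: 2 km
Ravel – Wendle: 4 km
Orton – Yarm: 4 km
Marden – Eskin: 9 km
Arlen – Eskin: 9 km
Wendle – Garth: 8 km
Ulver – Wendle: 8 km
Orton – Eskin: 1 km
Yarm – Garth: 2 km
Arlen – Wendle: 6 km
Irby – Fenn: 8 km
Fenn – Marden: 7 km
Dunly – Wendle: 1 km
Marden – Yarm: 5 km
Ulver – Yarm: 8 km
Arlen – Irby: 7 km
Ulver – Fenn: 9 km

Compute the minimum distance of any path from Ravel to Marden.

Shortest distances from Ravel:
Ravel: 0
Irby: 3  (via Ravel)
Wendle: 4  (via Ravel)
Orton: 4  (via Ravel)
Arlen: 5  (via Ravel)
Dunly: 5  (via Wendle)
Eskin: 5  (via Orton)
Yarm: 7  (via Irby)
Ulver: 7  (via Ravel)
Garth: 9  (via Yarm)
Fenn: 11  (via Irby)
Marden: 12  (via Yarm)
Shortest route: Ravel–Irby–Yarm–Marden = 12 km.

12 km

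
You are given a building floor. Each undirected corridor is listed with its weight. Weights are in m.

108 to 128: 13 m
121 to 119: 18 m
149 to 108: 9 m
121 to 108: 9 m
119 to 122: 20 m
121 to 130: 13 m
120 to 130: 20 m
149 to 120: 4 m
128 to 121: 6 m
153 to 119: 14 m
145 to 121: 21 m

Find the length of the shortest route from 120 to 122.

Shortest distances from 120:
120: 0
149: 4  (via 120)
108: 13  (via 149)
130: 20  (via 120)
121: 22  (via 108)
128: 26  (via 108)
119: 40  (via 121)
145: 43  (via 121)
153: 54  (via 119)
122: 60  (via 119)
Shortest route: 120–149–108–121–119–122 = 60 m.

60 m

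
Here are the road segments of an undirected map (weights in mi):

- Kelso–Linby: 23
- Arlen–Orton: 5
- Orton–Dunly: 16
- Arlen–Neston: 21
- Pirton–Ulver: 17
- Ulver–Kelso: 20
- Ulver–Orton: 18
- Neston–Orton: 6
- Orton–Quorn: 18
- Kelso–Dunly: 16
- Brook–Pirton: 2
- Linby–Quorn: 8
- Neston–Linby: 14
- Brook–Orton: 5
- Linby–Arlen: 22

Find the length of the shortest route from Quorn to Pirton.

Compare a few routes:
Quorn → Orton → Brook → Pirton: 18+5+2 = 25
Quorn → Linby → Neston → Orton → Brook → Pirton: 8+14+6+5+2 = 35
Quorn → Linby → Arlen → Orton → Brook → Pirton: 8+22+5+5+2 = 42
Cheapest is Quorn → Orton → Brook → Pirton at 25 mi.

25 mi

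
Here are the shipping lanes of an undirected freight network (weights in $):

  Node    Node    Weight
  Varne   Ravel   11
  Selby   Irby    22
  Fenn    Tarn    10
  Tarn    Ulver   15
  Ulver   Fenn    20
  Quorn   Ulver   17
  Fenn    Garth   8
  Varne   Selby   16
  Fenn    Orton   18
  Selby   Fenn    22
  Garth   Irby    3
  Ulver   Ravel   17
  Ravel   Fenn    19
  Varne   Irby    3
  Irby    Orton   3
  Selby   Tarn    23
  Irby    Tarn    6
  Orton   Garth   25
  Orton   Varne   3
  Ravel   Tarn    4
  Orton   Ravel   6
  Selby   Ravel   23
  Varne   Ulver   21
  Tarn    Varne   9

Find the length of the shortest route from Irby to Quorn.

$38

Settle nodes by increasing distance from Irby:
Irby: 0
Orton: 3  (via Irby)
Varne: 3  (via Irby)
Garth: 3  (via Irby)
Tarn: 6  (via Irby)
Ravel: 9  (via Orton)
Fenn: 11  (via Garth)
Selby: 19  (via Varne)
Ulver: 21  (via Tarn)
Quorn: 38  (via Ulver)
Shortest route: Irby → Tarn → Ulver → Quorn = $38.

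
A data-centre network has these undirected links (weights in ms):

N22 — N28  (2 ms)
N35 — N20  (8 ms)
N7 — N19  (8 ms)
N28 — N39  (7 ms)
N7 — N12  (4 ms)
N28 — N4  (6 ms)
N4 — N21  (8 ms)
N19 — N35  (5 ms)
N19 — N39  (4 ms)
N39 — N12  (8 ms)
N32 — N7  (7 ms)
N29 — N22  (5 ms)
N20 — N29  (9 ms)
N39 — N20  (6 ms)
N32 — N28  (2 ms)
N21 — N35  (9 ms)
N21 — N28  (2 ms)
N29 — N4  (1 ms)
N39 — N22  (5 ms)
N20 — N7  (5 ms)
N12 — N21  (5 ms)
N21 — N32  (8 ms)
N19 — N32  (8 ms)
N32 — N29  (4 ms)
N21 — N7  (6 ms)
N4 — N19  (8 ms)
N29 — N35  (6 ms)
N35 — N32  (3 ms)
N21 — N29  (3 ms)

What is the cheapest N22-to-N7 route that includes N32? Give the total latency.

11 ms

Shortest N22→N32: N22 → N28 → N32 = 4
Best N32 to N7: N32 → N7 costing 7
Total via N32: 4 + 7 = 11 ms.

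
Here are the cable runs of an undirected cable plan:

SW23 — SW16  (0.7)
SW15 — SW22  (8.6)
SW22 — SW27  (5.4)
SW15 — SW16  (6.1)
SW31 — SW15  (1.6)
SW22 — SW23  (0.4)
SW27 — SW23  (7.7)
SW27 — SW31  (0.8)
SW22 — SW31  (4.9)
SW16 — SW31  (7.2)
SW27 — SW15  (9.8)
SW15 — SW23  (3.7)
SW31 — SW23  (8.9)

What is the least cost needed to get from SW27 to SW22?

Enumerating some paths:
SW27–SW31–SW15–SW23–SW22: 0.8+1.6+3.7+0.4 = 6.5
SW27–SW31–SW22: 0.8+4.9 = 5.7
SW27–SW22: 5.4 = 5.4
SW27–SW23–SW22: 7.7+0.4 = 8.1
Cheapest is SW27–SW22 at 5.4.

5.4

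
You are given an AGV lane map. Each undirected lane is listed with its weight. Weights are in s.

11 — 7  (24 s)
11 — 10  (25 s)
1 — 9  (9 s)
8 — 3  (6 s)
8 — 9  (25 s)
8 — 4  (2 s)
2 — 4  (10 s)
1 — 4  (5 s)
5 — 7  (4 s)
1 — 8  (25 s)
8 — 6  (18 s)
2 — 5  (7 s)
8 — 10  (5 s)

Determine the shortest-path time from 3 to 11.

36 s

Enumerating some paths:
3 - 8 - 4 - 2 - 5 - 7 - 11: 6+2+10+7+4+24 = 53
3 - 8 - 1 - 4 - 2 - 5 - 7 - 11: 6+25+5+10+7+4+24 = 81
3 - 8 - 9 - 1 - 4 - 2 - 5 - 7 - 11: 6+25+9+5+10+7+4+24 = 90
3 - 8 - 10 - 11: 6+5+25 = 36
The minimum is 36 s via 3 - 8 - 10 - 11.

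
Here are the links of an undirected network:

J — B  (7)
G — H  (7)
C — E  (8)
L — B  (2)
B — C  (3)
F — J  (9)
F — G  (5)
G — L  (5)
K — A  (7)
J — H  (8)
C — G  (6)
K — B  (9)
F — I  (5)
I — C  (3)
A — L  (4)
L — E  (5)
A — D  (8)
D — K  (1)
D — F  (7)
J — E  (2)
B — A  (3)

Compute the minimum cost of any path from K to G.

13

Candidate routes:
K → A → L → G: 7+4+5 = 16
K → B → L → G: 9+2+5 = 16
K → D → F → G: 1+7+5 = 13
Cheapest is K → D → F → G at 13.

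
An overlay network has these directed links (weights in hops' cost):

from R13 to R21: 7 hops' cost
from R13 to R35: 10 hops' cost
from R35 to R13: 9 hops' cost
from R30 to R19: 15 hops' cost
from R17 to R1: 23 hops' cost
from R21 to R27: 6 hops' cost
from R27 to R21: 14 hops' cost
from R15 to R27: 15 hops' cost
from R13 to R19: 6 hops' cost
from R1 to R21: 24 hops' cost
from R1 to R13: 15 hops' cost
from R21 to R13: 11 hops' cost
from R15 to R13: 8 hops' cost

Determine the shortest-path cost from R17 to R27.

Running Dijkstra from R17:
R17: 0
R1: 23  (via R17)
R13: 38  (via R1)
R19: 44  (via R13)
R21: 45  (via R13)
R35: 48  (via R13)
R27: 51  (via R21)
Shortest route: R17–R1–R13–R21–R27 = 51 hops' cost.

51 hops' cost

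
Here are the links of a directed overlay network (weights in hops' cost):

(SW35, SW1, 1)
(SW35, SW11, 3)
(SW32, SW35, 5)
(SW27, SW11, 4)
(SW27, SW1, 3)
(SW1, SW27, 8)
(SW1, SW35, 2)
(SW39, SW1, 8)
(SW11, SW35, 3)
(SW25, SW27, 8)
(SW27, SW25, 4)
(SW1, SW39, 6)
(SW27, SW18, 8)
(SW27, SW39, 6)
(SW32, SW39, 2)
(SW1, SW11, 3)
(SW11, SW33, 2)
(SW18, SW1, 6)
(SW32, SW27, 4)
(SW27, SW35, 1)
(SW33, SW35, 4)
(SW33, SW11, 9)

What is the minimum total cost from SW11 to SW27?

12 hops' cost

Candidate routes:
SW11 → SW33 → SW35 → SW1 → SW27: 2+4+1+8 = 15
SW11 → SW35 → SW1 → SW27: 3+1+8 = 12
The minimum is 12 hops' cost via SW11 → SW35 → SW1 → SW27.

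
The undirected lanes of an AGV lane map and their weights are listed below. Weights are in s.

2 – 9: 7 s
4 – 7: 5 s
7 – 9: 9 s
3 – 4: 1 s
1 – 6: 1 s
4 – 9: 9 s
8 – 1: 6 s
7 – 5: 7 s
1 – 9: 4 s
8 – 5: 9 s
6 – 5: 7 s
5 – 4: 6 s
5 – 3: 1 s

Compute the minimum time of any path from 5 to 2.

18 s

Shortest distances from 5:
5: 0
3: 1  (via 5)
4: 2  (via 3)
6: 7  (via 5)
7: 7  (via 5)
1: 8  (via 6)
8: 9  (via 5)
9: 11  (via 4)
2: 18  (via 9)
Shortest route: 5 → 3 → 4 → 9 → 2 = 18 s.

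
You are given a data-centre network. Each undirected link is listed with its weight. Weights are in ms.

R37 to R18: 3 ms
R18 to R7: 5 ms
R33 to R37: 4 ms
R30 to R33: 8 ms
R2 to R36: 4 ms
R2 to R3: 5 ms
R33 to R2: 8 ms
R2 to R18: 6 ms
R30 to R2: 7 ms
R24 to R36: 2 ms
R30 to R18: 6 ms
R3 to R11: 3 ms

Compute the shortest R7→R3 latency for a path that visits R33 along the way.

Shortest R7→R33: R7–R18–R37–R33 = 12
Shortest R33→R3: R33–R2–R3 = 13
Total via R33: 12 + 13 = 25 ms.

25 ms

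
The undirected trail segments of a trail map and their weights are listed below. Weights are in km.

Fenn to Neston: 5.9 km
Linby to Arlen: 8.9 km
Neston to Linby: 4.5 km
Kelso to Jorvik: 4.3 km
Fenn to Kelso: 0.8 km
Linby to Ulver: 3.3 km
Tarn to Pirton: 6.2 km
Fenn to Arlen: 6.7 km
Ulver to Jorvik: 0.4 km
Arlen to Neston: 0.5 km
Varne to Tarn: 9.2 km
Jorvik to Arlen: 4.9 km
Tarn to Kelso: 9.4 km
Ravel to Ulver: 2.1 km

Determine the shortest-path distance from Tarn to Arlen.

Compare a few routes:
Tarn–Kelso–Fenn–Arlen: 9.4+0.8+6.7 = 16.9
Tarn–Kelso–Fenn–Neston–Arlen: 9.4+0.8+5.9+0.5 = 16.6
The minimum is 16.6 km via Tarn–Kelso–Fenn–Neston–Arlen.

16.6 km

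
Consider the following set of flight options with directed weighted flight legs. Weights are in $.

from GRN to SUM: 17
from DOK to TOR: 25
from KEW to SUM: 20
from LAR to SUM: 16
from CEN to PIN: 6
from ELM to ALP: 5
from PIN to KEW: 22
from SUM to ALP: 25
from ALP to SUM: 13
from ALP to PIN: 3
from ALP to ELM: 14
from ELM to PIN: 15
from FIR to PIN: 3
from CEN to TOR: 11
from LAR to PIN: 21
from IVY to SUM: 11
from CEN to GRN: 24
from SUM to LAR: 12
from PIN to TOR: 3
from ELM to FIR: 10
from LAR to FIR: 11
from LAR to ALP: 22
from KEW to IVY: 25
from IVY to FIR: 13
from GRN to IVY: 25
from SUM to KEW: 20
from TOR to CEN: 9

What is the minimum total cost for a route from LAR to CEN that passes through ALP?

$37

Shortest LAR→ALP: LAR → ALP = 22
Shortest ALP→CEN: ALP → PIN → TOR → CEN = 15
Total via ALP: 22 + 15 = $37.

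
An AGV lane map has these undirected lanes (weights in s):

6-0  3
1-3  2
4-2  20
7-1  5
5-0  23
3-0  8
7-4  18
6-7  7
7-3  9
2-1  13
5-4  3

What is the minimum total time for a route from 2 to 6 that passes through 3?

26 s

Best 2 to 3: 2–1–3 costing 15
Best 3 to 6: 3–0–6 costing 11
Total via 3: 15 + 11 = 26 s.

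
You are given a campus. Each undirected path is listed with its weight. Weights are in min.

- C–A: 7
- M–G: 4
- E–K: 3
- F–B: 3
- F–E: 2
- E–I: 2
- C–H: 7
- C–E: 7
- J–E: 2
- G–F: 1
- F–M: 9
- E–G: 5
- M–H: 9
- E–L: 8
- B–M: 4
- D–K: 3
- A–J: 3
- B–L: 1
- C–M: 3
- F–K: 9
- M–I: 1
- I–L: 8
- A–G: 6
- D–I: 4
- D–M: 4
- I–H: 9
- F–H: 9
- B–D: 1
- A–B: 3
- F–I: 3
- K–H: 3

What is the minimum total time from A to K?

7 min

Running Dijkstra from A:
A: 0
B: 3  (via A)
J: 3  (via A)
D: 4  (via B)
L: 4  (via B)
E: 5  (via J)
F: 6  (via B)
G: 6  (via A)
C: 7  (via A)
I: 7  (via E)
K: 7  (via D)
Shortest route: A → B → D → K = 7 min.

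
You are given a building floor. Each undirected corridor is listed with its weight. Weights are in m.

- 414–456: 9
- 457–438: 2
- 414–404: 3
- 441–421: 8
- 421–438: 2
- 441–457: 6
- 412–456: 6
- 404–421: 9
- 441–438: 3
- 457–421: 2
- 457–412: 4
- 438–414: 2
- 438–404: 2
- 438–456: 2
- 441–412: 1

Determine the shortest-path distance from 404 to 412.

Running Dijkstra from 404:
404: 0
438: 2  (via 404)
414: 3  (via 404)
421: 4  (via 438)
457: 4  (via 438)
456: 4  (via 438)
441: 5  (via 438)
412: 6  (via 441)
Shortest route: 404–438–441–412 = 6 m.

6 m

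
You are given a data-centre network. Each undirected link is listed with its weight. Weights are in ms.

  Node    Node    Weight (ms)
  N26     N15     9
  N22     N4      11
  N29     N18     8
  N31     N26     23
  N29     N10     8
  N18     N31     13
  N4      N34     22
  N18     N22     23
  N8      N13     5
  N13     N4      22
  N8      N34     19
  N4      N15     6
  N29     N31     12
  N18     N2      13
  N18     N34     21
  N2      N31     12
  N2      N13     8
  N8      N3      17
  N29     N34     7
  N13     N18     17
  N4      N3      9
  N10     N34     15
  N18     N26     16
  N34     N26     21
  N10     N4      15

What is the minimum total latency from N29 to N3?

Shortest distances from N29:
N29: 0
N34: 7  (via N29)
N18: 8  (via N29)
N10: 8  (via N29)
N31: 12  (via N29)
N2: 21  (via N18)
N4: 23  (via N10)
N26: 24  (via N18)
N13: 25  (via N18)
N8: 26  (via N34)
N15: 29  (via N4)
N22: 31  (via N18)
N3: 32  (via N4)
Shortest route: N29–N10–N4–N3 = 32 ms.

32 ms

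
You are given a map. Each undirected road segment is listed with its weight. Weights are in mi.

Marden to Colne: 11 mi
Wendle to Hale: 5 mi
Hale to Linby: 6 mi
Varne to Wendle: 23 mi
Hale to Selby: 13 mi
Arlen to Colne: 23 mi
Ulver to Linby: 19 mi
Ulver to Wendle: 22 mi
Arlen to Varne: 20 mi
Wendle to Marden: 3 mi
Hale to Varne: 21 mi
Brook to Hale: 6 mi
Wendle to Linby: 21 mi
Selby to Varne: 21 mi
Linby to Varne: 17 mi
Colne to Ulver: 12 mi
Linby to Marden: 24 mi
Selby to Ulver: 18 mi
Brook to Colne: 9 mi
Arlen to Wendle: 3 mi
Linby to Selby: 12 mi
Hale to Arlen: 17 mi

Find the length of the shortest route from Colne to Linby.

Running Dijkstra from Colne:
Colne: 0
Brook: 9  (via Colne)
Marden: 11  (via Colne)
Ulver: 12  (via Colne)
Wendle: 14  (via Marden)
Hale: 15  (via Brook)
Arlen: 17  (via Wendle)
Linby: 21  (via Hale)
Shortest route: Colne–Brook–Hale–Linby = 21 mi.

21 mi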